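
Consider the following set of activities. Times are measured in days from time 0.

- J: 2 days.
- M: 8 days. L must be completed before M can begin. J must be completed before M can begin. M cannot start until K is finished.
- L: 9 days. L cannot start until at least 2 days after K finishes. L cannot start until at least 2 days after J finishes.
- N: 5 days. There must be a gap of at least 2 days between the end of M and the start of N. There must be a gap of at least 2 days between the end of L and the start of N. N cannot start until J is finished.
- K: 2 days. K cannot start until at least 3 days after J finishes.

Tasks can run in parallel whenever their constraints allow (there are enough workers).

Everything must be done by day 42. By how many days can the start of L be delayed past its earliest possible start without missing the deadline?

J has no prerequisites, so it starts at day 0 and finishes at day 2.
After J (finishes day 2, plus 3-day gap → day 5), K can start at day 5 and finishes at day 7.
L has to wait for K (finishes day 7, plus 2-day gap → day 9); J (finishes day 2, plus 2-day gap → day 4). The latest of these is day 9, so L runs day 9 to 9 + 9 = day 18.

Working backward from the deadline:
N has no dependents, so it just needs to finish by day 42. Starting by 42 − 5 = day 37 achieves that.
M feeds into N (must start by day 37, minus 2-day gap → day 35); so M must finish by day 35 and therefore start by day 27.
For L: M (must start by day 27); N (must start by day 37, minus 2-day gap → day 35). The most restrictive is day 27; with a 9-day duration, L must start by day 18.
So L can start as early as day 9 and as late as day 18, giving 18 − 9 = 9 days of slack.

9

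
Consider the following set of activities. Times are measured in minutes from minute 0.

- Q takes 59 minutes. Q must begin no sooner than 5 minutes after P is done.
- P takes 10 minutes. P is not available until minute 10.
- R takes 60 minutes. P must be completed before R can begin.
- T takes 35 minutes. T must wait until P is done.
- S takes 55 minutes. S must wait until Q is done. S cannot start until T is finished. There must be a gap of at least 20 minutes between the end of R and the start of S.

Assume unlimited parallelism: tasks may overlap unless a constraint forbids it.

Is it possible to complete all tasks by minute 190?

P waits on its own release at minute 10, so it starts at minute 10 and finishes at 10 + 10 = minute 20.
T waits on P (finishes minute 20), so it starts at minute 20 and finishes at 20 + 35 = minute 55.
R waits on P (finishes minute 20), so it starts at minute 20 and finishes at 20 + 60 = minute 80.
Q waits on P (finishes minute 20, plus 5-minute gap → minute 25), so it starts at minute 25 and finishes at 25 + 59 = minute 84.
For S: Q (finishes minute 84); T (finishes minute 55); R (finishes minute 80, plus 20-minute gap → minute 100). Taking the maximum gives a start of minute 100, and it finishes at 100 + 55 = minute 155.
Every task is finished by minute 155, which is no later than the deadline of 190, so the schedule is feasible.

Yes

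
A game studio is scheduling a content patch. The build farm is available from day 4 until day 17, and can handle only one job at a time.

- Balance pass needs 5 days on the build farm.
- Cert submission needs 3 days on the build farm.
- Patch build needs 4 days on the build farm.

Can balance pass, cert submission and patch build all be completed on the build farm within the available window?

The build farm window is 17 − 4 = 13 days.
Running back to back, the jobs need 5 + 3 + 4 = 12 days on the build farm.
Since 12 ≤ 13, they fit within the window.

Yes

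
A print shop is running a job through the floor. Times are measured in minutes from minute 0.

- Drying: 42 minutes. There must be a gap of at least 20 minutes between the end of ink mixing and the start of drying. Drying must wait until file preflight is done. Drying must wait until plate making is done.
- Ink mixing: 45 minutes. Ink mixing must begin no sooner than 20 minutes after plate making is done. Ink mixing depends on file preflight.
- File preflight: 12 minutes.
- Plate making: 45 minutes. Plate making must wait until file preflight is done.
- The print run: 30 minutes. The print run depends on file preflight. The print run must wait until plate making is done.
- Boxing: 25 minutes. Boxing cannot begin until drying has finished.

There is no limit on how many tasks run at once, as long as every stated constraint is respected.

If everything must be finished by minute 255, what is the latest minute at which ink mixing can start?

123

Nothing follows boxing; the deadline of minute 255 is its only limit. It must start by 255 − 25 = minute 230.
Drying has to be done before boxing (must start by minute 230). That means finishing by minute 230, i.e. starting by 230 − 42 = minute 188.
Ink mixing feeds into drying (must start by minute 188, minus 20-minute gap → minute 168); so ink mixing must finish by minute 168 and therefore start by minute 123.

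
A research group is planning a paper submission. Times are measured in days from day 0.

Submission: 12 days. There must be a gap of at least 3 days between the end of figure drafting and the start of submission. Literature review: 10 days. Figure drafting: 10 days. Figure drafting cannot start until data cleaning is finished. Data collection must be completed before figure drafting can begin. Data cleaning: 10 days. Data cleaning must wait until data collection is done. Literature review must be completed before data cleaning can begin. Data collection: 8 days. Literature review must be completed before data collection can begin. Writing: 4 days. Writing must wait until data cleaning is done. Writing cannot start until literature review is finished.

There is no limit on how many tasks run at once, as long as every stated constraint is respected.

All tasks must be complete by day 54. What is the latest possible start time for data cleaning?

To finish by day 54, submission (duration 12) must start no later than day 42.
Figure drafting must finish before submission (must start by day 42, minus 3-day gap → day 39). With a 10-day duration, figure drafting must start by 39 − 10 = day 29.
Writing has no dependents, so it just needs to finish by day 54. Starting by 54 − 4 = day 50 achieves that.
For data cleaning: figure drafting (must start by day 29); writing (must start by day 50). The most restrictive is day 29; with a 10-day duration, data cleaning must start by day 19.

19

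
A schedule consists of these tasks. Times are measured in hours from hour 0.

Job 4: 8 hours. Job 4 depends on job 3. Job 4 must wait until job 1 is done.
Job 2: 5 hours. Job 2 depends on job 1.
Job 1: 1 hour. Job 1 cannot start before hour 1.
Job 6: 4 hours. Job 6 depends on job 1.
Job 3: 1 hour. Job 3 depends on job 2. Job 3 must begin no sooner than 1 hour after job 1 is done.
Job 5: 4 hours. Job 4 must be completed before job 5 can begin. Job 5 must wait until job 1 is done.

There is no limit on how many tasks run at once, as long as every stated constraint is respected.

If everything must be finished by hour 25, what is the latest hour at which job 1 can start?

6

To finish by hour 25, job 5 (duration 4) must start no later than hour 21.
Job 4 has to be done before job 5 (must start by hour 21). That means finishing by hour 21, i.e. starting by 21 − 8 = hour 13.
Since job 4 (must start by hour 13) depends on it, job 3 must finish by hour 13. Backing off its 1-hour duration gives a latest start of hour 12.
Job 2 feeds into job 3 (must start by hour 12); so job 2 must finish by hour 12 and therefore start by hour 7.
Job 6 has no dependents, so it just needs to finish by hour 25. Starting by 25 − 4 = hour 21 achieves that.
Job 1 has several dependents: job 2 (must start by hour 7); job 3 (must start by hour 12, minus 1-hour gap → hour 11); job 4 (must start by hour 13); job 5 (must start by hour 21); job 6 (must start by hour 21). The earliest of those limits is hour 7, so job 1 must start by 7 − 1 = hour 6.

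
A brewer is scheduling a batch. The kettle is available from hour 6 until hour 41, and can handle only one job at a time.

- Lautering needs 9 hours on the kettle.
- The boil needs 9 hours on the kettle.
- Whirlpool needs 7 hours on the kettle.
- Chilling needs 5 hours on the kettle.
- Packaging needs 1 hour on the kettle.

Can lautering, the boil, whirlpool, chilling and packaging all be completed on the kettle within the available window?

The kettle window is 41 − 6 = 35 hours.
Running back to back, the jobs need 9 + 9 + 7 + 5 + 1 = 31 hours on the kettle.
Since 31 ≤ 35, they fit within the window.

Yes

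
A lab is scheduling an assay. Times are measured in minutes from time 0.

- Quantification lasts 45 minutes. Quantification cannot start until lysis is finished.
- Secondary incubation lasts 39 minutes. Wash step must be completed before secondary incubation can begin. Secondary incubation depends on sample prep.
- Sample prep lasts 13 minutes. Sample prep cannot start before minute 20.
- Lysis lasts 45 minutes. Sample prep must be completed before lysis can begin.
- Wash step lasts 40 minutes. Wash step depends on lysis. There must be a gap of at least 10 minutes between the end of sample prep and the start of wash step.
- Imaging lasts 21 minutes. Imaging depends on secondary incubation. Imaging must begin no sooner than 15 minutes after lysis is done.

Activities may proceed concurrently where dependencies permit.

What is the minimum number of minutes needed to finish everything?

178

Sample prep waits on its own release at minute 20, so it starts at minute 20 and finishes at 20 + 13 = minute 33.
After sample prep (finishes minute 33), lysis can start at minute 33 and finishes at minute 78.
Quantification waits on lysis (finishes minute 78), so it starts at minute 78 and finishes at 78 + 45 = minute 123.
Wash step has to wait for lysis (finishes minute 78); sample prep (finishes minute 33, plus 10-minute gap → minute 43). The latest of these is minute 78, so wash step runs minute 78 to 78 + 40 = minute 118.
Secondary incubation cannot start until wash step (finishes minute 118); sample prep (finishes minute 33). The controlling bound is minute 118, so secondary incubation finishes at 118 + 39 = minute 157.
For imaging: secondary incubation (finishes minute 157); lysis (finishes minute 78, plus 15-minute gap → minute 93). Taking the maximum gives a start of minute 157, and it finishes at 157 + 21 = minute 178.
All tasks are finished once the last one completes. Finish times: Sample prep at 33, Lysis at 78, Wash step at 118, Secondary incubation at 157, Imaging at 178, Quantification at 123. The latest is minute 178.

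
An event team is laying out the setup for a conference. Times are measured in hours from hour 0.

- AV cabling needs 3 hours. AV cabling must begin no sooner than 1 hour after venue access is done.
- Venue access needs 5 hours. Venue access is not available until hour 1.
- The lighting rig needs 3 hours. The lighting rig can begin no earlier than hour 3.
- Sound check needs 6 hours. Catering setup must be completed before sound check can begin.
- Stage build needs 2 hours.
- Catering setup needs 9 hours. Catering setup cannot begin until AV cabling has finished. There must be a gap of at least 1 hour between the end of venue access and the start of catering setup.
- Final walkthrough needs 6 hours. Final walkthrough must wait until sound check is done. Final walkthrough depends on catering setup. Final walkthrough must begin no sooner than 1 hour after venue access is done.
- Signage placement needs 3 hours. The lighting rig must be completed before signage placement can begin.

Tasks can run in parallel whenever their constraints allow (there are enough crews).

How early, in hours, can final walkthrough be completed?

31

Venue access waits on its own release at hour 1, so it starts at hour 1 and finishes at 1 + 5 = hour 6.
AV cabling waits on venue access (finishes hour 6, plus 1-hour gap → hour 7), so it starts at hour 7 and finishes at 7 + 3 = hour 10.
Catering setup has to wait for AV cabling (finishes hour 10); venue access (finishes hour 6, plus 1-hour gap → hour 7). The latest of these is hour 10, so catering setup runs hour 10 to 10 + 9 = hour 19.
Sound check waits on catering setup (finishes hour 19), so it starts at hour 19 and finishes at 19 + 6 = hour 25.
Final walkthrough has to wait for sound check (finishes hour 25); catering setup (finishes hour 19); venue access (finishes hour 6, plus 1-hour gap → hour 7). The latest of these is hour 25, so final walkthrough runs hour 25 to 25 + 6 = hour 31.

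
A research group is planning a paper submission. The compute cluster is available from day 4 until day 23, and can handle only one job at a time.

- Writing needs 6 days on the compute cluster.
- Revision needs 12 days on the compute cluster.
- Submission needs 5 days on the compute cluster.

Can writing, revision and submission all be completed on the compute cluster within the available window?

The compute cluster window is 23 − 4 = 19 days.
Running back to back, the jobs need 6 + 12 + 5 = 23 days on the compute cluster.
Since 23 > 19, they cannot all fit.

No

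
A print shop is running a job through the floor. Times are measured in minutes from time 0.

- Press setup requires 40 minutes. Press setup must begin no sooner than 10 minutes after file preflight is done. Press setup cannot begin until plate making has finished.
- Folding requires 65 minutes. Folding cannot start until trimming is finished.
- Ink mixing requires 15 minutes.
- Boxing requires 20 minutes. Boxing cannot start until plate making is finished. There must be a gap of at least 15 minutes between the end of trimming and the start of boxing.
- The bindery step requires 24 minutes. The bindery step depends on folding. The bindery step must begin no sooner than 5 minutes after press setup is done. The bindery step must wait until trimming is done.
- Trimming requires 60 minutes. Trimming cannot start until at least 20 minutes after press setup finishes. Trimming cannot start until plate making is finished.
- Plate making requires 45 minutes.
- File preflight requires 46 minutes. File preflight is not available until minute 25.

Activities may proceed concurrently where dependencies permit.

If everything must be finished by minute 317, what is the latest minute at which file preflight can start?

52

The bindery step must finish by minute 317; it takes 24 minutes, so it must start by 317 − 24 = minute 293.
Folding must finish before the bindery step (must start by minute 293). With a 65-minute duration, folding must start by 293 − 65 = minute 228.
Boxing has no dependents, so it just needs to finish by minute 317. Starting by 317 − 20 = minute 297 achieves that.
Trimming has several dependents: folding (must start by minute 228); the bindery step (must start by minute 293); boxing (must start by minute 297, minus 15-minute gap → minute 282). The earliest of those limits is minute 228, so trimming must start by 228 − 60 = minute 168.
Press setup must finish in time for trimming (must start by minute 168, minus 20-minute gap → minute 148); the bindery step (must start by minute 293, minus 5-minute gap → minute 288). The tightest is minute 148, so press setup must start by 148 − 40 = minute 108.
File preflight has to be done before press setup (must start by minute 108, minus 10-minute gap → minute 98). That means finishing by minute 98, i.e. starting by 98 − 46 = minute 52.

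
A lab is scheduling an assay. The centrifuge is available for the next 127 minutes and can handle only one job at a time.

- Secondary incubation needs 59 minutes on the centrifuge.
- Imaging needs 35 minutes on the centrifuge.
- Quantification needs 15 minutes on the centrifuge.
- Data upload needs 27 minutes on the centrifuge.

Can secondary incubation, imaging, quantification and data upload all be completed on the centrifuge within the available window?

Running back to back, the jobs need 59 + 35 + 15 + 27 = 136 minutes on the centrifuge.
Since 136 > 127, they cannot all fit.

No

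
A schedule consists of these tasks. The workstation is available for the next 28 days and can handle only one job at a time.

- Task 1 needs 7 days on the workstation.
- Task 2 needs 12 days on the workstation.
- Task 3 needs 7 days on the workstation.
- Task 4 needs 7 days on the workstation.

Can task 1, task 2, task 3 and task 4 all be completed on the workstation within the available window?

No

Running back to back, the jobs need 7 + 12 + 7 + 7 = 33 days on the workstation.
Since 33 > 28, they cannot all fit.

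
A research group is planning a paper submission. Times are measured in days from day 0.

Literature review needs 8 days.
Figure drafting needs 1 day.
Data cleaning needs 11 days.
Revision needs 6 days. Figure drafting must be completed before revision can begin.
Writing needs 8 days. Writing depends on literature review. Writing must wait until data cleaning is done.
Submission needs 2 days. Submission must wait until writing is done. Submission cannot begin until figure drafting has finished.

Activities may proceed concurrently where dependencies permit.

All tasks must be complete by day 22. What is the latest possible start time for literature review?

Nothing follows submission; the deadline of day 22 is its only limit. It must start by 22 − 2 = day 20.
Writing must finish before submission (must start by day 20). With an 8-day duration, writing must start by 20 − 8 = day 12.
Literature review feeds into writing (must start by day 12); so literature review must finish by day 12 and therefore start by day 4.

4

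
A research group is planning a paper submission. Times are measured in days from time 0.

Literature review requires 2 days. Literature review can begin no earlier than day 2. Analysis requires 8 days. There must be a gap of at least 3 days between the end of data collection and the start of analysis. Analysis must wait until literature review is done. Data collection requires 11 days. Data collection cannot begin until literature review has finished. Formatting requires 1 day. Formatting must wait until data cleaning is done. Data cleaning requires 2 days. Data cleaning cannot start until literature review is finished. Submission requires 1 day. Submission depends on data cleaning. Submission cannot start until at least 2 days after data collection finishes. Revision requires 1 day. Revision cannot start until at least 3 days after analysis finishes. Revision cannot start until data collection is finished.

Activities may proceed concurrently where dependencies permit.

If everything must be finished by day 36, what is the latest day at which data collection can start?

10

Nothing follows revision; the deadline of day 36 is its only limit. It must start by 36 − 1 = day 35.
Since revision (must start by day 35, minus 3-day gap → day 32) depends on it, analysis must finish by day 32. Backing off its 8-day duration gives a latest start of day 24.
Nothing follows submission; the deadline of day 36 is its only limit. It must start by 36 − 1 = day 35.
For data collection: analysis (must start by day 24, minus 3-day gap → day 21); revision (must start by day 35); submission (must start by day 35, minus 2-day gap → day 33). The most restrictive is day 21; with an 11-day duration, data collection must start by day 10.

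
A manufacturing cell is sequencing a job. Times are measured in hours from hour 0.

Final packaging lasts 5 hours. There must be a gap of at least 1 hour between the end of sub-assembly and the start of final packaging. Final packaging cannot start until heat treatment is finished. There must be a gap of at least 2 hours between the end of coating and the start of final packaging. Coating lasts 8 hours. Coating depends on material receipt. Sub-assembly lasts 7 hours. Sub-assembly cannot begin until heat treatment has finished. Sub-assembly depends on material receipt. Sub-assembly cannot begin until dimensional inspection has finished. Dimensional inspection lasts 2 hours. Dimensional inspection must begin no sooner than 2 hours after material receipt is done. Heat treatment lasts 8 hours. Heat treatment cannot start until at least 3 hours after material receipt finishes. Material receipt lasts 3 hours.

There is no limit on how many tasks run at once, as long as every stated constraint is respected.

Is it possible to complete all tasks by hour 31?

Yes

Material receipt can start immediately at hour 0; it finishes at hour 3.
Coating waits on material receipt (finishes hour 3), so it starts at hour 3 and finishes at 3 + 8 = hour 11.
Dimensional inspection waits on material receipt (finishes hour 3, plus 2-hour gap → hour 5), so it starts at hour 5 and finishes at 5 + 2 = hour 7.
Heat treatment cannot begin until material receipt (finishes hour 3, plus 3-hour gap → hour 6). It runs from hour 6 to 6 + 8 = hour 14.
Sub-assembly needs all of heat treatment (finishes hour 14); material receipt (finishes hour 3); dimensional inspection (finishes hour 7). That puts its earliest start at hour 14; it finishes at 14 + 7 = hour 21.
For final packaging: sub-assembly (finishes hour 21, plus 1-hour gap → hour 22); heat treatment (finishes hour 14); coating (finishes hour 11, plus 2-hour gap → hour 13). Taking the maximum gives a start of hour 22, and it finishes at 22 + 5 = hour 27.
Every task is finished by hour 27, which is no later than the deadline of 31, so the schedule is feasible.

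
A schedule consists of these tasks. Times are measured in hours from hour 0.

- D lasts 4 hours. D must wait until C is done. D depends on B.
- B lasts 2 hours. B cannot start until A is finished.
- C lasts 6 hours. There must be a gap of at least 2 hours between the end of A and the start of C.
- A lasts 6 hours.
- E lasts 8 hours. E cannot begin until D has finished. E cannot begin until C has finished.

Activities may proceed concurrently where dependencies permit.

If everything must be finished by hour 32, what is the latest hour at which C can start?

14

To finish by hour 32, E (duration 8) must start no later than hour 24.
D feeds into E (must start by hour 24); so D must finish by hour 24 and therefore start by hour 20.
C has several dependents: D (must start by hour 20); E (must start by hour 24). The earliest of those limits is hour 20, so C must start by 20 − 6 = hour 14.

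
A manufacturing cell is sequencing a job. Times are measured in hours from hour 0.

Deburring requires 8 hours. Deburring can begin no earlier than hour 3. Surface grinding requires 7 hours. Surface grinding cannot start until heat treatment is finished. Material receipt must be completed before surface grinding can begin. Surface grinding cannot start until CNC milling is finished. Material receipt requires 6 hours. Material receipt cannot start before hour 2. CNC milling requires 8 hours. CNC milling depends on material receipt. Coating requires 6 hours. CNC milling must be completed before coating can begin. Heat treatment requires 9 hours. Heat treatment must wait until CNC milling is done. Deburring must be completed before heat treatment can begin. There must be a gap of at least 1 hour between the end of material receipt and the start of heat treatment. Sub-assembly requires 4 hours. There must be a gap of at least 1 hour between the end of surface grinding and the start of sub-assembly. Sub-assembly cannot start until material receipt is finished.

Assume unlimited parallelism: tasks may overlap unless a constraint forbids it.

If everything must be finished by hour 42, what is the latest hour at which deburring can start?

13

To finish by hour 42, sub-assembly (duration 4) must start no later than hour 38.
Surface grinding feeds into sub-assembly (must start by hour 38, minus 1-hour gap → hour 37); so surface grinding must finish by hour 37 and therefore start by hour 30.
Heat treatment feeds into surface grinding (must start by hour 30); so heat treatment must finish by hour 30 and therefore start by hour 21.
Since heat treatment (must start by hour 21) depends on it, deburring must finish by hour 21. Backing off its 8-hour duration gives a latest start of hour 13.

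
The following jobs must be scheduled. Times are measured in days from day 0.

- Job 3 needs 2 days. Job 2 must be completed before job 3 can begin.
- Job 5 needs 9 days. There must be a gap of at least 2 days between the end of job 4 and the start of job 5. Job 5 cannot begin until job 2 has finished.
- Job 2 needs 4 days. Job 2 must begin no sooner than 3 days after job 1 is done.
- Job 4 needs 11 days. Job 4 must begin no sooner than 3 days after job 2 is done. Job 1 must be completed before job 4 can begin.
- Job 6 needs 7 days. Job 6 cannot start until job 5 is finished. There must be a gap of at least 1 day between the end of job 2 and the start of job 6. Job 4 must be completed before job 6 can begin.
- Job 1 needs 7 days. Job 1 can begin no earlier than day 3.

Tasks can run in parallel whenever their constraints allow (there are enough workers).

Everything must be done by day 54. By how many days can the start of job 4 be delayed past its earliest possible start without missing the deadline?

5

Job 1 waits on its own release at day 3, so it starts at day 3 and finishes at 3 + 7 = day 10.
After job 1 (finishes day 10, plus 3-day gap → day 13), job 2 can start at day 13 and finishes at day 17.
Job 4 needs all of job 2 (finishes day 17, plus 3-day gap → day 20); job 1 (finishes day 10). That puts its earliest start at day 20; it finishes at 20 + 11 = day 31.

Working backward from the deadline:
Nothing follows job 6; the deadline of day 54 is its only limit. It must start by 54 − 7 = day 47.
Job 5 must finish before job 6 (must start by day 47). With a 9-day duration, job 5 must start by 47 − 9 = day 38.
Job 4 must finish in time for job 5 (must start by day 38, minus 2-day gap → day 36); job 6 (must start by day 47). The tightest is day 36, so job 4 must start by 36 − 11 = day 25.
So job 4 can start as early as day 20 and as late as day 25, giving 25 − 20 = 5 days of slack.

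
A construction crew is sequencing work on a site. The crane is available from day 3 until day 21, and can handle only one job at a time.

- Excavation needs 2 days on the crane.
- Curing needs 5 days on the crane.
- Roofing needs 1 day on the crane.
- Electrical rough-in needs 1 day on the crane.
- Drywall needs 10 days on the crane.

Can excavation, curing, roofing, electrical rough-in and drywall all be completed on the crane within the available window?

No

The crane window is 21 − 3 = 18 days.
Running back to back, the jobs need 2 + 5 + 1 + 1 + 10 = 19 days on the crane.
Since 19 > 18, they cannot all fit.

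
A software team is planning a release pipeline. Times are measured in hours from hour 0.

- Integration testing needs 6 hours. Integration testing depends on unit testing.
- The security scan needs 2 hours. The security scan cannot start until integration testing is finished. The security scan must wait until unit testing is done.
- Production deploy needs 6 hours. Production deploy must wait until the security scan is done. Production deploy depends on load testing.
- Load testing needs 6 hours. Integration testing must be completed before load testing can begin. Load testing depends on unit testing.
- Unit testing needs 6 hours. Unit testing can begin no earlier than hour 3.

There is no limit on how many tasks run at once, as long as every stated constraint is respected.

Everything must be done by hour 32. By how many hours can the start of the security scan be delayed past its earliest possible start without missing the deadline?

After its own release at hour 3, unit testing can start at hour 3 and finishes at hour 9.
Integration testing waits on unit testing (finishes hour 9), so it starts at hour 9 and finishes at 9 + 6 = hour 15.
For the security scan: integration testing (finishes hour 15); unit testing (finishes hour 9). Taking the maximum gives a start of hour 15, and it finishes at 15 + 2 = hour 17.

Working backward from the deadline:
Nothing follows production deploy; the deadline of hour 32 is its only limit. It must start by 32 − 6 = hour 26.
The security scan has to be done before production deploy (must start by hour 26). That means finishing by hour 26, i.e. starting by 26 − 2 = hour 24.
So the security scan can start as early as hour 15 and as late as hour 24, giving 24 − 15 = 9 hours of slack.

9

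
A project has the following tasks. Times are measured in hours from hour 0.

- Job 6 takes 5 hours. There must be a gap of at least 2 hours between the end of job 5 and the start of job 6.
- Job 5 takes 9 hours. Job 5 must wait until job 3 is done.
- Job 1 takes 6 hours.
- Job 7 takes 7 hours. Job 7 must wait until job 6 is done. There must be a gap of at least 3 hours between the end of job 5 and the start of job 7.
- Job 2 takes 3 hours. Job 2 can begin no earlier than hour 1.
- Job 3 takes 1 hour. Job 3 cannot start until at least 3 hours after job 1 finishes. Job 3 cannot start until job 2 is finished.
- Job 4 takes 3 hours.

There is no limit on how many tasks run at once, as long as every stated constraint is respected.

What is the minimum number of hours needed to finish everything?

Job 4 can start immediately at hour 0; it finishes at hour 3.
Job 2 waits on its own release at hour 1, so it starts at hour 1 and finishes at 1 + 3 = hour 4.
Nothing blocks job 1, so it runs from hour 0 to hour 6.
Job 3 needs all of job 1 (finishes hour 6, plus 3-hour gap → hour 9); job 2 (finishes hour 4). That puts its earliest start at hour 9; it finishes at 9 + 1 = hour 10.
Job 5 cannot begin until job 3 (finishes hour 10). It runs from hour 10 to 10 + 9 = hour 19.
Job 6 cannot begin until job 5 (finishes hour 19, plus 2-hour gap → hour 21). It runs from hour 21 to 21 + 5 = hour 26.
Job 7 needs all of job 6 (finishes hour 26); job 5 (finishes hour 19, plus 3-hour gap → hour 22). That puts its earliest start at hour 26; it finishes at 26 + 7 = hour 33.
All tasks are finished once the last one completes. Finish times: Job 1 at 6, Job 2 at 4, Job 3 at 10, Job 4 at 3, Job 5 at 19, Job 6 at 26, Job 7 at 33. The latest is hour 33.

33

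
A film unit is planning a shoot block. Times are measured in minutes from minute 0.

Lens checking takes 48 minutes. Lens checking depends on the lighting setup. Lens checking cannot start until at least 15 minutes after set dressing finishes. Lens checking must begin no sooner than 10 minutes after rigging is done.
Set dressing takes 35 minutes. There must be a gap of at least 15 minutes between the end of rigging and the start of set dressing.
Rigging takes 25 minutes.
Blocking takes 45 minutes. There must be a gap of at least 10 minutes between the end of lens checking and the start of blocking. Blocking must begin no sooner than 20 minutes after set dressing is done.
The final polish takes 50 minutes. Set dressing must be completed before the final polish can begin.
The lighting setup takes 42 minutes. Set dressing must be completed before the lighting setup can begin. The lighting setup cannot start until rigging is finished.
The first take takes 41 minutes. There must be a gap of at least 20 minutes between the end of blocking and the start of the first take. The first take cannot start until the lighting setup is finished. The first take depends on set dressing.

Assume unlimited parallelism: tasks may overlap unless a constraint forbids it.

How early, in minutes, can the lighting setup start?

Nothing blocks rigging, so it runs from minute 0 to minute 25.
Set dressing waits on rigging (finishes minute 25, plus 15-minute gap → minute 40), so it starts at minute 40 and finishes at 40 + 35 = minute 75.
The lighting setup waits on set dressing (finishes minute 75); rigging (finishes minute 25). The latest of these is minute 75, which is the earliest the lighting setup can start.

75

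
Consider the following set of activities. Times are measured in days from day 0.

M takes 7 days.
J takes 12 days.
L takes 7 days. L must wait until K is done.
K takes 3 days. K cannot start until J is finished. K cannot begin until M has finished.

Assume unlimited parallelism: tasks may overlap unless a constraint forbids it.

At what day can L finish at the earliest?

22

Nothing blocks M, so it runs from day 0 to day 7.
J can start immediately at day 0; it finishes at day 12.
For K: J (finishes day 12); M (finishes day 7). Taking the maximum gives a start of day 12, and it finishes at 12 + 3 = day 15.
After K (finishes day 15), L can start at day 15 and finishes at day 22.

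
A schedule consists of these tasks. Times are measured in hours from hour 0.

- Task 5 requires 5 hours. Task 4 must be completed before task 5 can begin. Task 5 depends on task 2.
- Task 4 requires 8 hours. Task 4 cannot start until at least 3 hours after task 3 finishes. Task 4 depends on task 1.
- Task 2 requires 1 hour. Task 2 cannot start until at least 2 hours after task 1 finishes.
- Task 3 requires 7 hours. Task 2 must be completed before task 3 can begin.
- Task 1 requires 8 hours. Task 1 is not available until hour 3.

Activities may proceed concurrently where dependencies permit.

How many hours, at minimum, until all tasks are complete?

37

Task 1 cannot begin until its own release at hour 3. It runs from hour 3 to 3 + 8 = hour 11.
Task 2 cannot begin until task 1 (finishes hour 11, plus 2-hour gap → hour 13). It runs from hour 13 to 13 + 1 = hour 14.
After task 2 (finishes hour 14), task 3 can start at hour 14 and finishes at hour 21.
Task 4 has to wait for task 3 (finishes hour 21, plus 3-hour gap → hour 24); task 1 (finishes hour 11). The latest of these is hour 24, so task 4 runs hour 24 to 24 + 8 = hour 32.
Task 5 needs all of task 4 (finishes hour 32); task 2 (finishes hour 14). That puts its earliest start at hour 32; it finishes at 32 + 5 = hour 37.
All tasks are finished once the last one completes. Finish times: Task 1 at 11, Task 2 at 14, Task 3 at 21, Task 4 at 32, Task 5 at 37. The latest is hour 37.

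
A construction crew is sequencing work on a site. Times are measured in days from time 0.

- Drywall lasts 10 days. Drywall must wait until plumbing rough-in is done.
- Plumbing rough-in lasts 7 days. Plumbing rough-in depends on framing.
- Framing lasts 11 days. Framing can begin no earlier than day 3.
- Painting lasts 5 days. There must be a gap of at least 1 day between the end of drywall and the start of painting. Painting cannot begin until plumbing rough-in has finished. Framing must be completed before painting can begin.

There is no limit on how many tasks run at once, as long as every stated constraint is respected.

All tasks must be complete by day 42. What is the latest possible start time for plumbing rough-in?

19

Painting must finish by day 42; it takes 5 days, so it must start by 42 − 5 = day 37.
Drywall feeds into painting (must start by day 37, minus 1-day gap → day 36); so drywall must finish by day 36 and therefore start by day 26.
Plumbing rough-in must finish in time for drywall (must start by day 26); painting (must start by day 37). The tightest is day 26, so plumbing rough-in must start by 26 − 7 = day 19.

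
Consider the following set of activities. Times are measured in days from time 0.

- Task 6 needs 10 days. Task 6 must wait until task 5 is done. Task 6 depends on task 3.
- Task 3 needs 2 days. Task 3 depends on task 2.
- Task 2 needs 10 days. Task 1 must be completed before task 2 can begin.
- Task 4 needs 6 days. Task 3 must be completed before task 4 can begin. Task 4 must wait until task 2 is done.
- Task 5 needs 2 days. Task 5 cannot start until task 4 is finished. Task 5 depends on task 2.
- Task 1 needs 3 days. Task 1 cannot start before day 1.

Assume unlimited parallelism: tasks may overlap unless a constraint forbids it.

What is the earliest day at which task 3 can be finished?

Task 1 waits on its own release at day 1, so it starts at day 1 and finishes at 1 + 3 = day 4.
Task 2 waits on task 1 (finishes day 4), so it starts at day 4 and finishes at 4 + 10 = day 14.
After task 2 (finishes day 14), task 3 can start at day 14 and finishes at day 16.

16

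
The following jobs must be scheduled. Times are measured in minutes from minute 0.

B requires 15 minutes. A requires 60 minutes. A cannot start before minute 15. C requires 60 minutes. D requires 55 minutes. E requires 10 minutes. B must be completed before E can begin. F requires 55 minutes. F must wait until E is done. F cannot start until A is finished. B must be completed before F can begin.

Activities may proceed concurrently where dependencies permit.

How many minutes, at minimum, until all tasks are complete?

130

Nothing blocks D, so it runs from minute 0 to minute 55.
Nothing blocks C, so it runs from minute 0 to minute 60.
B can start immediately at minute 0; it finishes at minute 15.
After B (finishes minute 15), E can start at minute 15 and finishes at minute 25.
A waits on its own release at minute 15, so it starts at minute 15 and finishes at 15 + 60 = minute 75.
F needs all of E (finishes minute 25); A (finishes minute 75); B (finishes minute 15). That puts its earliest start at minute 75; it finishes at 75 + 55 = minute 130.
All tasks are finished once the last one completes. Finish times: A at 75, B at 15, C at 60, D at 55, E at 25, F at 130. The latest is minute 130.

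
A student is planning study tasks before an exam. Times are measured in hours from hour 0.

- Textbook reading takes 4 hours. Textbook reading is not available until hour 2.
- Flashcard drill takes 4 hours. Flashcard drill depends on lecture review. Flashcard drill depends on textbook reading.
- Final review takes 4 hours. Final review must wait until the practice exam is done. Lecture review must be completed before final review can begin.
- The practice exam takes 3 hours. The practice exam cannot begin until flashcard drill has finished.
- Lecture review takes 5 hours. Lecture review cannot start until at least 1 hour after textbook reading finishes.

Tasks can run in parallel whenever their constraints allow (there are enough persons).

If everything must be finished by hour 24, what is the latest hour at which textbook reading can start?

3

Nothing follows final review; the deadline of hour 24 is its only limit. It must start by 24 − 4 = hour 20.
The practice exam has to be done before final review (must start by hour 20). That means finishing by hour 20, i.e. starting by 20 − 3 = hour 17.
Since the practice exam (must start by hour 17) depends on it, flashcard drill must finish by hour 17. Backing off its 4-hour duration gives a latest start of hour 13.
Lecture review has several dependents: flashcard drill (must start by hour 13); final review (must start by hour 20). The earliest of those limits is hour 13, so lecture review must start by 13 − 5 = hour 8.
Textbook reading must finish in time for lecture review (must start by hour 8, minus 1-hour gap → hour 7); flashcard drill (must start by hour 13). The tightest is hour 7, so textbook reading must start by 7 − 4 = hour 3.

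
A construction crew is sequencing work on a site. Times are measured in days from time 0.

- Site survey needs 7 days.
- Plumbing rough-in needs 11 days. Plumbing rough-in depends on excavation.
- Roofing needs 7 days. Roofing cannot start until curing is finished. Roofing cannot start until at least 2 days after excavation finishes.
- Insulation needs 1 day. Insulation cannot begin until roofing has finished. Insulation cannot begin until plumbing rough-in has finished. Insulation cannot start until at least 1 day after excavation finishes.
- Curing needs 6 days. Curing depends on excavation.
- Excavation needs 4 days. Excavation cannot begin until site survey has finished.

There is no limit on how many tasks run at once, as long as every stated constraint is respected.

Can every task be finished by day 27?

Nothing blocks site survey, so it runs from day 0 to day 7.
Excavation cannot begin until site survey (finishes day 7). It runs from day 7 to 7 + 4 = day 11.
Plumbing rough-in cannot begin until excavation (finishes day 11). It runs from day 11 to 11 + 11 = day 22.
After excavation (finishes day 11), curing can start at day 11 and finishes at day 17.
Roofing needs all of curing (finishes day 17); excavation (finishes day 11, plus 2-day gap → day 13). That puts its earliest start at day 17; it finishes at 17 + 7 = day 24.
Insulation cannot start until roofing (finishes day 24); plumbing rough-in (finishes day 22); excavation (finishes day 11, plus 1-day gap → day 12). The controlling bound is day 24, so insulation finishes at 24 + 1 = day 25.
Every task is finished by day 25, which is no later than the deadline of 27, so the schedule is feasible.

Yes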